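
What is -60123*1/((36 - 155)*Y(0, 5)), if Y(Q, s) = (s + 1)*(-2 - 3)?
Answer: -2863/170 ≈ -16.841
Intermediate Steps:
Y(Q, s) = -5 - 5*s (Y(Q, s) = (1 + s)*(-5) = -5 - 5*s)
-60123*1/((36 - 155)*Y(0, 5)) = -60123*1/((-5 - 5*5)*(36 - 155)) = -60123*(-1/(119*(-5 - 25))) = -60123/((-30*(-119))) = -60123/3570 = -60123*1/3570 = -2863/170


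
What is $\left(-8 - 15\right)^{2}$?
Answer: $529$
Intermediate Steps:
$\left(-8 - 15\right)^{2} = \left(-23\right)^{2} = 529$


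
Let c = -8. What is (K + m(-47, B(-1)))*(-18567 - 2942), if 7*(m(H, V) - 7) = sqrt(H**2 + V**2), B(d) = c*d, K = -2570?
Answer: 55127567 - 21509*sqrt(2273)/7 ≈ 5.4981e+7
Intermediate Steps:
B(d) = -8*d
m(H, V) = 7 + sqrt(H**2 + V**2)/7
(K + m(-47, B(-1)))*(-18567 - 2942) = (-2570 + (7 + sqrt((-47)**2 + (-8*(-1))**2)/7))*(-18567 - 2942) = (-2570 + (7 + sqrt(2209 + 8**2)/7))*(-21509) = (-2570 + (7 + sqrt(2209 + 64)/7))*(-21509) = (-2570 + (7 + sqrt(2273)/7))*(-21509) = (-2563 + sqrt(2273)/7)*(-21509) = 55127567 - 21509*sqrt(2273)/7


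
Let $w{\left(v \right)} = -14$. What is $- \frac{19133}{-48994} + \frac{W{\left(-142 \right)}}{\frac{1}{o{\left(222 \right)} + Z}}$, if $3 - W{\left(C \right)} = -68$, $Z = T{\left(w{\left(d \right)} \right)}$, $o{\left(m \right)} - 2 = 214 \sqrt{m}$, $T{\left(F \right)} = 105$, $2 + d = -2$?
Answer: $\frac{372226551}{48994} + 15194 \sqrt{222} \approx 2.3398 \cdot 10^{5}$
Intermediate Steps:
$d = -4$ ($d = -2 - 2 = -4$)
$o{\left(m \right)} = 2 + 214 \sqrt{m}$
$Z = 105$
$W{\left(C \right)} = 71$ ($W{\left(C \right)} = 3 - -68 = 3 + 68 = 71$)
$- \frac{19133}{-48994} + \frac{W{\left(-142 \right)}}{\frac{1}{o{\left(222 \right)} + Z}} = - \frac{19133}{-48994} + \frac{71}{\frac{1}{\left(2 + 214 \sqrt{222}\right) + 105}} = \left(-19133\right) \left(- \frac{1}{48994}\right) + \frac{71}{\frac{1}{107 + 214 \sqrt{222}}} = \frac{19133}{48994} + 71 \left(107 + 214 \sqrt{222}\right) = \frac{19133}{48994} + \left(7597 + 15194 \sqrt{222}\right) = \frac{372226551}{48994} + 15194 \sqrt{222}$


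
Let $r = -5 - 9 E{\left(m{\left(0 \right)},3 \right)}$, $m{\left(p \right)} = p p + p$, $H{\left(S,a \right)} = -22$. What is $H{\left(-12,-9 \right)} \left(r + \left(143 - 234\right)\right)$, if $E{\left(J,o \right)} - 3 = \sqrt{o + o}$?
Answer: $2706 + 198 \sqrt{6} \approx 3191.0$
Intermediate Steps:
$m{\left(p \right)} = p + p^{2}$ ($m{\left(p \right)} = p^{2} + p = p + p^{2}$)
$E{\left(J,o \right)} = 3 + \sqrt{2} \sqrt{o}$ ($E{\left(J,o \right)} = 3 + \sqrt{o + o} = 3 + \sqrt{2 o} = 3 + \sqrt{2} \sqrt{o}$)
$r = -32 - 9 \sqrt{6}$ ($r = -5 - 9 \left(3 + \sqrt{2} \sqrt{3}\right) = -5 - 9 \left(3 + \sqrt{6}\right) = -5 - \left(27 + 9 \sqrt{6}\right) = -32 - 9 \sqrt{6} \approx -54.045$)
$H{\left(-12,-9 \right)} \left(r + \left(143 - 234\right)\right) = - 22 \left(\left(-32 - 9 \sqrt{6}\right) + \left(143 - 234\right)\right) = - 22 \left(\left(-32 - 9 \sqrt{6}\right) - 91\right) = - 22 \left(-123 - 9 \sqrt{6}\right) = 2706 + 198 \sqrt{6}$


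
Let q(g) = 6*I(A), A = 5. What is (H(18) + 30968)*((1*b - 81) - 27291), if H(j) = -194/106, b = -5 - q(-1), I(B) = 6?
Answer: -44990407491/53 ≈ -8.4888e+8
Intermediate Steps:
q(g) = 36 (q(g) = 6*6 = 36)
b = -41 (b = -5 - 1*36 = -5 - 36 = -41)
H(j) = -97/53 (H(j) = -194*1/106 = -97/53)
(H(18) + 30968)*((1*b - 81) - 27291) = (-97/53 + 30968)*((1*(-41) - 81) - 27291) = 1641207*((-41 - 81) - 27291)/53 = 1641207*(-122 - 27291)/53 = (1641207/53)*(-27413) = -44990407491/53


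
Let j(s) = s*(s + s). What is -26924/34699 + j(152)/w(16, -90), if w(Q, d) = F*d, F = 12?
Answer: -204056164/4684365 ≈ -43.561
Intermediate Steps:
j(s) = 2*s² (j(s) = s*(2*s) = 2*s²)
w(Q, d) = 12*d
-26924/34699 + j(152)/w(16, -90) = -26924/34699 + (2*152²)/((12*(-90))) = -26924*1/34699 + (2*23104)/(-1080) = -26924/34699 + 46208*(-1/1080) = -26924/34699 - 5776/135 = -204056164/4684365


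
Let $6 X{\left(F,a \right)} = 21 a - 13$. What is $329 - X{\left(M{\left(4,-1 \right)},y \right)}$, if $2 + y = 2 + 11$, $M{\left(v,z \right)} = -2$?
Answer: $\frac{878}{3} \approx 292.67$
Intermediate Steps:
$y = 11$ ($y = -2 + \left(2 + 11\right) = -2 + 13 = 11$)
$X{\left(F,a \right)} = - \frac{13}{6} + \frac{7 a}{2}$ ($X{\left(F,a \right)} = \frac{21 a - 13}{6} = \frac{-13 + 21 a}{6} = - \frac{13}{6} + \frac{7 a}{2}$)
$329 - X{\left(M{\left(4,-1 \right)},y \right)} = 329 - \left(- \frac{13}{6} + \frac{7}{2} \cdot 11\right) = 329 - \left(- \frac{13}{6} + \frac{77}{2}\right) = 329 - \frac{109}{3} = \frac{878}{3}$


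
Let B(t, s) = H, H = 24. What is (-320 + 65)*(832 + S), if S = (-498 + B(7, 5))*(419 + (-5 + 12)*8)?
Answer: 57201090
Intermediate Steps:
B(t, s) = 24
S = -225150 (S = (-498 + 24)*(419 + (-5 + 12)*8) = -474*(419 + 7*8) = -474*(419 + 56) = -474*475 = -225150)
(-320 + 65)*(832 + S) = (-320 + 65)*(832 - 225150) = -255*(-224318) = 57201090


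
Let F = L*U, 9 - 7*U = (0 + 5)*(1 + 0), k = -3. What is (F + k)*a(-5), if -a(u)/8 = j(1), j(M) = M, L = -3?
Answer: 264/7 ≈ 37.714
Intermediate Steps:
U = 4/7 (U = 9/7 - (0 + 5)*(1 + 0)/7 = 9/7 - 5/7 = 4/7 ≈ 0.57143)
a(u) = -8 (a(u) = -8*1 = -8)
F = -12/7 (F = -3*4/7 = -12/7 ≈ -1.7143)
(F + k)*a(-5) = (-12/7 - 3)*(-8) = -33/7*(-8) = 264/7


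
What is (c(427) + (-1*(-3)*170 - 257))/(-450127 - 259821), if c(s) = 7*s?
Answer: -1621/354974 ≈ -0.0045665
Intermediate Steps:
(c(427) + (-1*(-3)*170 - 257))/(-450127 - 259821) = (7*427 + (-1*(-3)*170 - 257))/(-450127 - 259821) = (2989 + (3*170 - 257))/(-709948) = (2989 + (510 - 257))*(-1/709948) = (2989 + 253)*(-1/709948) = 3242*(-1/709948) = -1621/354974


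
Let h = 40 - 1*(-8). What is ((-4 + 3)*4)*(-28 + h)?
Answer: -80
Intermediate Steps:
h = 48 (h = 40 + 8 = 48)
((-4 + 3)*4)*(-28 + h) = ((-4 + 3)*4)*(-28 + 48) = -1*4*20 = -4*20 = -80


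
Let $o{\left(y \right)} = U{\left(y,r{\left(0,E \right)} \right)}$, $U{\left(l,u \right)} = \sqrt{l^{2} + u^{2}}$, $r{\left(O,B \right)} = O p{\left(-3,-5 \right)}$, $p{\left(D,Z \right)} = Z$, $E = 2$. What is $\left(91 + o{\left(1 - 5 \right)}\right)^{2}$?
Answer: $9025$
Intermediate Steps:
$r{\left(O,B \right)} = - 5 O$ ($r{\left(O,B \right)} = O \left(-5\right) = - 5 O$)
$o{\left(y \right)} = \sqrt{y^{2}}$ ($o{\left(y \right)} = \sqrt{y^{2} + \left(\left(-5\right) 0\right)^{2}} = \sqrt{y^{2} + 0^{2}} = \sqrt{y^{2} + 0} = \sqrt{y^{2}}$)
$\left(91 + o{\left(1 - 5 \right)}\right)^{2} = \left(91 + \sqrt{\left(1 - 5\right)^{2}}\right)^{2} = \left(91 + \sqrt{\left(-4\right)^{2}}\right)^{2} = \left(91 + \sqrt{16}\right)^{2} = \left(91 + 4\right)^{2} = 95^{2} = 9025$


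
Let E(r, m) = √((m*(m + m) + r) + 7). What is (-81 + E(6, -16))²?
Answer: 7086 - 810*√21 ≈ 3374.1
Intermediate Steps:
E(r, m) = √(7 + r + 2*m²) (E(r, m) = √((m*(2*m) + r) + 7) = √((2*m² + r) + 7) = √((r + 2*m²) + 7) = √(7 + r + 2*m²))
(-81 + E(6, -16))² = (-81 + √(7 + 6 + 2*(-16)²))² = (-81 + √(7 + 6 + 2*256))² = (-81 + √(7 + 6 + 512))² = (-81 + √525)² = (-81 + 5*√21)²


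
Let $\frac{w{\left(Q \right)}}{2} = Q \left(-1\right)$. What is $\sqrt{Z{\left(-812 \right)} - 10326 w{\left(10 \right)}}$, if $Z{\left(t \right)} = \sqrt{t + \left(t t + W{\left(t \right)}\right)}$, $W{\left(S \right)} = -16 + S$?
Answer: $\sqrt{206520 + 2 \sqrt{164426}} \approx 455.34$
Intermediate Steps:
$w{\left(Q \right)} = - 2 Q$ ($w{\left(Q \right)} = 2 Q \left(-1\right) = 2 \left(- Q\right) = - 2 Q$)
$Z{\left(t \right)} = \sqrt{-16 + t^{2} + 2 t}$ ($Z{\left(t \right)} = \sqrt{t + \left(t t + \left(-16 + t\right)\right)} = \sqrt{t + \left(t^{2} + \left(-16 + t\right)\right)} = \sqrt{t + \left(-16 + t + t^{2}\right)} = \sqrt{-16 + t^{2} + 2 t}$)
$\sqrt{Z{\left(-812 \right)} - 10326 w{\left(10 \right)}} = \sqrt{\sqrt{-16 + \left(-812\right)^{2} + 2 \left(-812\right)} - 10326 \left(\left(-2\right) 10\right)} = \sqrt{\sqrt{-16 + 659344 - 1624} - -206520} = \sqrt{\sqrt{657704} + 206520} = \sqrt{2 \sqrt{164426} + 206520} = \sqrt{206520 + 2 \sqrt{164426}}$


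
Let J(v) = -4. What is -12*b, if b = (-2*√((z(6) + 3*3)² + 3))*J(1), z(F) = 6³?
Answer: -192*√12657 ≈ -21601.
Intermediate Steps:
z(F) = 216
b = 16*√12657 (b = -2*√((216 + 3*3)² + 3)*(-4) = -2*√((216 + 9)² + 3)*(-4) = -2*√(225² + 3)*(-4) = -2*√(50625 + 3)*(-4) = -4*√12657*(-4) = 16*√12657 ≈ 1800.1)
-12*b = -192*√12657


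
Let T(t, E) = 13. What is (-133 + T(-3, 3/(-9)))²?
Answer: 14400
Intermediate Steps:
(-133 + T(-3, 3/(-9)))² = (-133 + 13)² = (-120)² = 14400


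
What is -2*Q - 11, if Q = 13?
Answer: -37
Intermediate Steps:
-2*Q - 11 = -2*13 - 11 = -26 - 11 = -37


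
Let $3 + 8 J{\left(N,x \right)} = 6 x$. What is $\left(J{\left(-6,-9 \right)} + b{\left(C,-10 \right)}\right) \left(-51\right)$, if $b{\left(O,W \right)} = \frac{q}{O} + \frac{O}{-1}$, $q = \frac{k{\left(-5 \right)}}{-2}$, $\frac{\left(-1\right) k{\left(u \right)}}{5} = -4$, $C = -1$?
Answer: $- \frac{1581}{8} \approx -197.63$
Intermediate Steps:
$k{\left(u \right)} = 20$ ($k{\left(u \right)} = \left(-5\right) \left(-4\right) = 20$)
$q = -10$ ($q = \frac{20}{-2} = 20 \left(- \frac{1}{2}\right) = -10$)
$J{\left(N,x \right)} = - \frac{3}{8} + \frac{3 x}{4}$ ($J{\left(N,x \right)} = - \frac{3}{8} + \frac{6 x}{8} = - \frac{3}{8} + \frac{3 x}{4}$)
$b{\left(O,W \right)} = - O - \frac{10}{O}$ ($b{\left(O,W \right)} = - \frac{10}{O} + \frac{O}{-1} = - \frac{10}{O} + O \left(-1\right) = - \frac{10}{O} - O = - O - \frac{10}{O}$)
$\left(J{\left(-6,-9 \right)} + b{\left(C,-10 \right)}\right) \left(-51\right) = \left(\left(- \frac{3}{8} + \frac{3}{4} \left(-9\right)\right) - \left(-1 + \frac{10}{-1}\right)\right) \left(-51\right) = \left(\left(- \frac{3}{8} - \frac{27}{4}\right) + \left(1 - -10\right)\right) \left(-51\right) = \left(- \frac{57}{8} + \left(1 + 10\right)\right) \left(-51\right) = \left(- \frac{57}{8} + 11\right) \left(-51\right) = \frac{31}{8} \left(-51\right) = - \frac{1581}{8}$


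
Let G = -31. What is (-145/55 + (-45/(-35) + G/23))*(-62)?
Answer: 296298/1771 ≈ 167.31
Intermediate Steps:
(-145/55 + (-45/(-35) + G/23))*(-62) = (-145/55 + (-45/(-35) - 31/23))*(-62) = (-145*1/55 + (-45*(-1/35) - 31*1/23))*(-62) = (-29/11 + (9/7 - 31/23))*(-62) = (-29/11 - 10/161)*(-62) = -4779/1771*(-62) = 296298/1771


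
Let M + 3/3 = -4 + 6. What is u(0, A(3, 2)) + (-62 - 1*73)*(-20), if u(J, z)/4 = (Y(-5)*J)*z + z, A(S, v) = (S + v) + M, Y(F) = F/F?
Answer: 2724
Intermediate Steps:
M = 1 (M = -1 + (-4 + 6) = -1 + 2 = 1)
Y(F) = 1
A(S, v) = 1 + S + v (A(S, v) = (S + v) + 1 = 1 + S + v)
u(J, z) = 4*z + 4*J*z (u(J, z) = 4*((1*J)*z + z) = 4*(J*z + z) = 4*(z + J*z) = 4*z + 4*J*z)
u(0, A(3, 2)) + (-62 - 1*73)*(-20) = 4*(1 + 3 + 2)*(1 + 0) + (-62 - 1*73)*(-20) = 4*6*1 + (-62 - 73)*(-20) = 24 - 135*(-20) = 24 + 2700 = 2724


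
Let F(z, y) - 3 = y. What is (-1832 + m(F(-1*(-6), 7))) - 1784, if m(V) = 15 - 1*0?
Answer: -3601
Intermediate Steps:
F(z, y) = 3 + y
m(V) = 15 (m(V) = 15 + 0 = 15)
(-1832 + m(F(-1*(-6), 7))) - 1784 = (-1832 + 15) - 1784 = -1817 - 1784 = -3601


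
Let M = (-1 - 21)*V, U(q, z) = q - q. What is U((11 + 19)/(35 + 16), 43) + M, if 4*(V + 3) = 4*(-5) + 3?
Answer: 319/2 ≈ 159.50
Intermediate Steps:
V = -29/4 (V = -3 + (4*(-5) + 3)/4 = -3 + (-20 + 3)/4 = -3 + (1/4)*(-17) = -3 - 17/4 = -29/4 ≈ -7.2500)
U(q, z) = 0
M = 319/2 (M = (-1 - 21)*(-29/4) = -22*(-29/4) = 319/2 ≈ 159.50)
U((11 + 19)/(35 + 16), 43) + M = 0 + 319/2 = 319/2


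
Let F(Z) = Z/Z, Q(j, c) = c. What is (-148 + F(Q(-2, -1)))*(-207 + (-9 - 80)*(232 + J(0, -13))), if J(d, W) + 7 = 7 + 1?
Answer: 3078768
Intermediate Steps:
J(d, W) = 1 (J(d, W) = -7 + (7 + 1) = -7 + 8 = 1)
F(Z) = 1
(-148 + F(Q(-2, -1)))*(-207 + (-9 - 80)*(232 + J(0, -13))) = (-148 + 1)*(-207 + (-9 - 80)*(232 + 1)) = -147*(-207 - 89*233) = -147*(-207 - 20737) = -147*(-20944) = 3078768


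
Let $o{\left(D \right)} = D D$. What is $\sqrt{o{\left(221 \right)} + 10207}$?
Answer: $22 \sqrt{122} \approx 243.0$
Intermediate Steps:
$o{\left(D \right)} = D^{2}$
$\sqrt{o{\left(221 \right)} + 10207} = \sqrt{221^{2} + 10207} = \sqrt{48841 + 10207} = \sqrt{59048} = 22 \sqrt{122}$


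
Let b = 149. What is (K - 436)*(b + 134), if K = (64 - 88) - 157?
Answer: -174611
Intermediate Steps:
K = -181 (K = -24 - 157 = -181)
(K - 436)*(b + 134) = (-181 - 436)*(149 + 134) = -617*283 = -174611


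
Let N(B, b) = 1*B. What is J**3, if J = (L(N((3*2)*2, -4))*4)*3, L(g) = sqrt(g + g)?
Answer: 82944*sqrt(6) ≈ 2.0317e+5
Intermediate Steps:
N(B, b) = B
L(g) = sqrt(2)*sqrt(g) (L(g) = sqrt(2*g) = sqrt(2)*sqrt(g))
J = 24*sqrt(6) (J = ((sqrt(2)*sqrt((3*2)*2))*4)*3 = ((sqrt(2)*sqrt(6*2))*4)*3 = ((sqrt(2)*sqrt(12))*4)*3 = ((sqrt(2)*(2*sqrt(3)))*4)*3 = ((2*sqrt(6))*4)*3 = (8*sqrt(6))*3 = 24*sqrt(6) ≈ 58.788)
J**3 = (24*sqrt(6))**3 = 82944*sqrt(6)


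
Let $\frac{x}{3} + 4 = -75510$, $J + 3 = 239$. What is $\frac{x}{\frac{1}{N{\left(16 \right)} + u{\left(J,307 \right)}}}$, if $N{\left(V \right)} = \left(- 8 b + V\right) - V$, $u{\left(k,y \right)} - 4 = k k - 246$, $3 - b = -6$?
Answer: $-12546349044$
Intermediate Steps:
$b = 9$ ($b = 3 - -6 = 3 + 6 = 9$)
$J = 236$ ($J = -3 + 239 = 236$)
$x = -226542$ ($x = -12 + 3 \left(-75510\right) = -12 - 226530 = -226542$)
$u{\left(k,y \right)} = -242 + k^{2}$ ($u{\left(k,y \right)} = 4 + \left(k k - 246\right) = 4 + \left(k^{2} - 246\right) = 4 + \left(-246 + k^{2}\right) = -242 + k^{2}$)
$N{\left(V \right)} = -72$ ($N{\left(V \right)} = \left(\left(-8\right) 9 + V\right) - V = \left(-72 + V\right) - V = -72$)
$\frac{x}{\frac{1}{N{\left(16 \right)} + u{\left(J,307 \right)}}} = - \frac{226542}{\frac{1}{-72 - \left(242 - 236^{2}\right)}} = - \frac{226542}{\frac{1}{-72 + \left(-242 + 55696\right)}} = - \frac{226542}{\frac{1}{-72 + 55454}} = - \frac{226542}{\frac{1}{55382}} = - 226542 \frac{1}{\frac{1}{55382}} = \left(-226542\right) 55382 = -12546349044$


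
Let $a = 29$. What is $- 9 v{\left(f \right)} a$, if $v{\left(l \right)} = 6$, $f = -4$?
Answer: $-1566$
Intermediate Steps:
$- 9 v{\left(f \right)} a = \left(-9\right) 6 \cdot 29 = \left(-54\right) 29 = -1566$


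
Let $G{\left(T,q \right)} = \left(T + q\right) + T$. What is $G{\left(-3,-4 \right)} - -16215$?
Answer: $16205$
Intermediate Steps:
$G{\left(T,q \right)} = q + 2 T$
$G{\left(-3,-4 \right)} - -16215 = \left(-4 + 2 \left(-3\right)\right) - -16215 = \left(-4 - 6\right) + 16215 = -10 + 16215 = 16205$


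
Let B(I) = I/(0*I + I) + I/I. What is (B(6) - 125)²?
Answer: 15129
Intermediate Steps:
B(I) = 2 (B(I) = I/(0 + I) + 1 = I/I + 1 = 1 + 1 = 2)
(B(6) - 125)² = (2 - 125)² = (-123)² = 15129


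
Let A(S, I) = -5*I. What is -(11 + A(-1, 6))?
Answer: 19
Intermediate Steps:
-(11 + A(-1, 6)) = -(11 - 5*6) = -(11 - 30) = -1*(-19) = 19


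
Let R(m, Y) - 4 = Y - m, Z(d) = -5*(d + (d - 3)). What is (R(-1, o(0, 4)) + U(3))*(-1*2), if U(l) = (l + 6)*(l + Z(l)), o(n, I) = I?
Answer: 198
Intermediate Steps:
Z(d) = 15 - 10*d (Z(d) = -5*(d + (-3 + d)) = -5*(-3 + 2*d) = 15 - 10*d)
R(m, Y) = 4 + Y - m (R(m, Y) = 4 + (Y - m) = 4 + Y - m)
U(l) = (6 + l)*(15 - 9*l) (U(l) = (l + 6)*(l + (15 - 10*l)) = (6 + l)*(15 - 9*l))
(R(-1, o(0, 4)) + U(3))*(-1*2) = ((4 + 4 - 1*(-1)) + (90 - 39*3 - 9*3²))*(-1*2) = ((4 + 4 + 1) + (90 - 117 - 9*9))*(-2) = (9 + (90 - 117 - 81))*(-2) = (9 - 108)*(-2) = -99*(-2) = 198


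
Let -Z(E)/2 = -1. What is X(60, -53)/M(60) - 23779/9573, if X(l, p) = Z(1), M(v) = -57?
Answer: -458183/181887 ≈ -2.5191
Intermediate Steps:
Z(E) = 2 (Z(E) = -2*(-1) = 2)
X(l, p) = 2
X(60, -53)/M(60) - 23779/9573 = 2/(-57) - 23779/9573 = 2*(-1/57) - 23779*1/9573 = -2/57 - 23779/9573 = -458183/181887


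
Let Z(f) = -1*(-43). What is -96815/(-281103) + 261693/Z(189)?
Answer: 73566850424/12087429 ≈ 6086.2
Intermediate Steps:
Z(f) = 43
-96815/(-281103) + 261693/Z(189) = -96815/(-281103) + 261693/43 = -96815*(-1/281103) + 261693*(1/43) = 96815/281103 + 261693/43 = 73566850424/12087429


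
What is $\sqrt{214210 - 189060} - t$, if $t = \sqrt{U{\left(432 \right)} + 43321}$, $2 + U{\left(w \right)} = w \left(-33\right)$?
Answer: $- \sqrt{29063} + 5 \sqrt{1006} \approx -11.891$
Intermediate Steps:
$U{\left(w \right)} = -2 - 33 w$ ($U{\left(w \right)} = -2 + w \left(-33\right) = -2 - 33 w$)
$t = \sqrt{29063}$ ($t = \sqrt{\left(-2 - 14256\right) + 43321} = \sqrt{-14258 + 43321} = \sqrt{29063} \approx 170.48$)
$\sqrt{214210 - 189060} - t = \sqrt{214210 - 189060} - \sqrt{29063} = \sqrt{25150} - \sqrt{29063} = 5 \sqrt{1006} - \sqrt{29063} = - \sqrt{29063} + 5 \sqrt{1006}$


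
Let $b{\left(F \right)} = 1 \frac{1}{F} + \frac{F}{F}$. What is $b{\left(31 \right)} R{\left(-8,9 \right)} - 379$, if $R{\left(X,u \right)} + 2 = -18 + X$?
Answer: $- \frac{12645}{31} \approx -407.9$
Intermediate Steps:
$b{\left(F \right)} = 1 + \frac{1}{F}$ ($b{\left(F \right)} = \frac{1}{F} + 1 = 1 + \frac{1}{F}$)
$R{\left(X,u \right)} = -20 + X$ ($R{\left(X,u \right)} = -2 + \left(-18 + X\right) = -20 + X$)
$b{\left(31 \right)} R{\left(-8,9 \right)} - 379 = \frac{1 + 31}{31} \left(-20 - 8\right) - 379 = \frac{1}{31} \cdot 32 \left(-28\right) - 379 = \frac{32}{31} \left(-28\right) - 379 = - \frac{896}{31} - 379 = - \frac{12645}{31}$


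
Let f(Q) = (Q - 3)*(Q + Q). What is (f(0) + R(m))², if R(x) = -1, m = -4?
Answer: 1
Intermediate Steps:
f(Q) = 2*Q*(-3 + Q) (f(Q) = (-3 + Q)*(2*Q) = 2*Q*(-3 + Q))
(f(0) + R(m))² = (2*0*(-3 + 0) - 1)² = (2*0*(-3) - 1)² = (0 - 1)² = (-1)² = 1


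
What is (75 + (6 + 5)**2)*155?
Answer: 30380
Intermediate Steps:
(75 + (6 + 5)**2)*155 = (75 + 11**2)*155 = (75 + 121)*155 = 196*155 = 30380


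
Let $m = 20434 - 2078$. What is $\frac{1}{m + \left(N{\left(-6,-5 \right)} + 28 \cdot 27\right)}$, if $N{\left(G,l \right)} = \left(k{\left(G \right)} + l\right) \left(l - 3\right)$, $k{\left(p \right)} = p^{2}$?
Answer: $\frac{1}{18864} \approx 5.3011 \cdot 10^{-5}$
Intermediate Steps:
$N{\left(G,l \right)} = \left(-3 + l\right) \left(l + G^{2}\right)$ ($N{\left(G,l \right)} = \left(G^{2} + l\right) \left(l - 3\right) = \left(l + G^{2}\right) \left(-3 + l\right) = \left(-3 + l\right) \left(l + G^{2}\right)$)
$m = 18356$
$\frac{1}{m + \left(N{\left(-6,-5 \right)} + 28 \cdot 27\right)} = \frac{1}{18356 + \left(\left(\left(-5\right)^{2} - -15 - 3 \left(-6\right)^{2} - 5 \left(-6\right)^{2}\right) + 28 \cdot 27\right)} = \frac{1}{18356 + \left(\left(25 + 15 - 108 - 180\right) + 756\right)} = \frac{1}{18356 + \left(-248 + 756\right)} = \frac{1}{18356 + 508} = \frac{1}{18864}$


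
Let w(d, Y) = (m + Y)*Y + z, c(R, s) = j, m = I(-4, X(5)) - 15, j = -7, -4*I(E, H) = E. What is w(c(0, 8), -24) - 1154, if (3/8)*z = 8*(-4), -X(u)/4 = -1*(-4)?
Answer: -982/3 ≈ -327.33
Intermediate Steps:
X(u) = -16 (X(u) = -(-4)*(-4) = -4*4 = -16)
I(E, H) = -E/4
m = -14 (m = -¼*(-4) - 15 = 1 - 15 = -14)
c(R, s) = -7
z = -256/3 (z = 8*(8*(-4))/3 = (8/3)*(-32) = -256/3 ≈ -85.333)
w(d, Y) = -256/3 + Y*(-14 + Y) (w(d, Y) = (-14 + Y)*Y - 256/3 = Y*(-14 + Y) - 256/3 = -256/3 + Y*(-14 + Y))
w(c(0, 8), -24) - 1154 = (-256/3 + (-24)² - 14*(-24)) - 1154 = (-256/3 + 576 + 336) - 1154 = 2480/3 - 1154 = -982/3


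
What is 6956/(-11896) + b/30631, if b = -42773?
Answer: -180474211/91096594 ≈ -1.9811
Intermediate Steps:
6956/(-11896) + b/30631 = 6956/(-11896) - 42773/30631 = 6956*(-1/11896) - 42773*1/30631 = -1739/2974 - 42773/30631 = -180474211/91096594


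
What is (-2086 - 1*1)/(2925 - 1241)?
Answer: -2087/1684 ≈ -1.2393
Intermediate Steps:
(-2086 - 1*1)/(2925 - 1241) = (-2086 - 1)/1684 = -2087*1/1684 = -2087/1684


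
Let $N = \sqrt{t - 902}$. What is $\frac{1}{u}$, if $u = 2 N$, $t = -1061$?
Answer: $- \frac{i \sqrt{1963}}{3926} \approx - 0.011285 i$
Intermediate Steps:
$N = i \sqrt{1963}$ ($N = \sqrt{-1061 - 902} = \sqrt{-1963} = i \sqrt{1963} \approx 44.306 i$)
$u = 2 i \sqrt{1963} \approx 88.612 i$
$\frac{1}{u} = \frac{1}{2 i \sqrt{1963}} = - \frac{i \sqrt{1963}}{3926}$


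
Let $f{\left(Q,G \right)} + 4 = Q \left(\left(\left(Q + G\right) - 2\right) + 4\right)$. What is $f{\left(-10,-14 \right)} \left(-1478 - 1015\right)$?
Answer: $-538488$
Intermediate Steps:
$f{\left(Q,G \right)} = -4 + Q \left(2 + G + Q\right)$ ($f{\left(Q,G \right)} = -4 + Q \left(\left(\left(Q + G\right) - 2\right) + 4\right) = -4 + Q \left(\left(\left(G + Q\right) - 2\right) + 4\right) = -4 + Q \left(\left(-2 + G + Q\right) + 4\right) = -4 + Q \left(2 + G + Q\right)$)
$f{\left(-10,-14 \right)} \left(-1478 - 1015\right) = \left(-4 + \left(-10\right)^{2} + 2 \left(-10\right) - -140\right) \left(-1478 - 1015\right) = \left(-4 + 100 - 20 + 140\right) \left(-2493\right) = 216 \left(-2493\right) = -538488$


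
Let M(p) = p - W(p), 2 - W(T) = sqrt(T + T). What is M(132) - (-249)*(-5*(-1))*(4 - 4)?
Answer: 130 + 2*sqrt(66) ≈ 146.25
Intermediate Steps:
W(T) = 2 - sqrt(2)*sqrt(T) (W(T) = 2 - sqrt(T + T) = 2 - sqrt(2*T) = 2 - sqrt(2)*sqrt(T))
M(p) = -2 + p + sqrt(2)*sqrt(p) (M(p) = p - (2 - sqrt(2)*sqrt(p)) = p + (-2 + sqrt(2)*sqrt(p)) = -2 + p + sqrt(2)*sqrt(p))
M(132) - (-249)*(-5*(-1))*(4 - 4) = (-2 + 132 + sqrt(2)*sqrt(132)) - (-249)*(-5*(-1))*(4 - 4) = (-2 + 132 + sqrt(2)*(2*sqrt(33))) - (-249)*5*0 = (-2 + 132 + 2*sqrt(66)) - (-249)*0 = (130 + 2*sqrt(66)) - 1*0 = (130 + 2*sqrt(66)) + 0 = 130 + 2*sqrt(66)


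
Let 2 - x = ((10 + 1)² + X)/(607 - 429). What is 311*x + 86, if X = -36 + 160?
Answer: 49829/178 ≈ 279.94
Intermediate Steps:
X = 124
x = 111/178 (x = 2 - ((10 + 1)² + 124)/(607 - 429) = 2 - (11² + 124)/178 = 2 - (121 + 124)/178 = 2 - 245/178 = 111/178 ≈ 0.62360)
311*x + 86 = 311*(111/178) + 86 = 34521/178 + 86 = 49829/178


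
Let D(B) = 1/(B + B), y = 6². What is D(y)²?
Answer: 1/5184 ≈ 0.00019290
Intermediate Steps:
y = 36
D(B) = 1/(2*B)
D(y)² = ((½)/36)² = ((½)*(1/36))² = (1/72)² = 1/5184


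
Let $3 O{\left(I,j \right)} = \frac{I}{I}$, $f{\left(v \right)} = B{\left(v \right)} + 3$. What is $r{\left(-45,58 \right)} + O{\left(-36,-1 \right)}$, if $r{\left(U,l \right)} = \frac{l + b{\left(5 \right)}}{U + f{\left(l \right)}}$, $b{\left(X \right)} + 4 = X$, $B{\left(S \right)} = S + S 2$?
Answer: $\frac{103}{132} \approx 0.7803$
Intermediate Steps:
$B{\left(S \right)} = 3 S$ ($B{\left(S \right)} = S + 2 S = 3 S$)
$b{\left(X \right)} = -4 + X$
$f{\left(v \right)} = 3 + 3 v$ ($f{\left(v \right)} = 3 v + 3 = 3 + 3 v$)
$O{\left(I,j \right)} = \frac{1}{3}$ ($O{\left(I,j \right)} = \frac{I \frac{1}{I}}{3} = \frac{1}{3} \cdot 1 = \frac{1}{3}$)
$r{\left(U,l \right)} = \frac{1 + l}{3 + U + 3 l}$ ($r{\left(U,l \right)} = \frac{l + \left(-4 + 5\right)}{U + \left(3 + 3 l\right)} = \frac{l + 1}{3 + U + 3 l} = \frac{1 + l}{3 + U + 3 l}$)
$r{\left(-45,58 \right)} + O{\left(-36,-1 \right)} = \frac{1 + 58}{3 - 45 + 3 \cdot 58} + \frac{1}{3} = \frac{1}{3 - 45 + 174} \cdot 59 + \frac{1}{3} = \frac{1}{132} \cdot 59 + \frac{1}{3} = \frac{59}{132} + \frac{1}{3} = \frac{103}{132}$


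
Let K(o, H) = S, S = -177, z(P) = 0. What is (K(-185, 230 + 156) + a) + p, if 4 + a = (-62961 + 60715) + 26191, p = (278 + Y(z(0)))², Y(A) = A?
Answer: 101048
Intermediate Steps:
K(o, H) = -177
p = 77284 (p = (278 + 0)² = 278² = 77284)
a = 23941 (a = -4 + ((-62961 + 60715) + 26191) = -4 + (-2246 + 26191) = -4 + 23945 = 23941)
(K(-185, 230 + 156) + a) + p = (-177 + 23941) + 77284 = 23764 + 77284 = 101048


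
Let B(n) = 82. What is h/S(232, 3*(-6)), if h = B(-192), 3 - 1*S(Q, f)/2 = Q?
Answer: -41/229 ≈ -0.17904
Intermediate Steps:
S(Q, f) = 6 - 2*Q
h = 82
h/S(232, 3*(-6)) = 82/(6 - 2*232) = 82/(6 - 464) = 82/(-458) = 82*(-1/458) = -41/229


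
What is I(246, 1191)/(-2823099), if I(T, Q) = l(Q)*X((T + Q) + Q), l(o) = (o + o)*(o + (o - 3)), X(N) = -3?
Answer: 5666778/941033 ≈ 6.0219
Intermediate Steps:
l(o) = 2*o*(-3 + 2*o) (l(o) = (2*o)*(o + (-3 + o)) = (2*o)*(-3 + 2*o) = 2*o*(-3 + 2*o))
I(T, Q) = -6*Q*(-3 + 2*Q) (I(T, Q) = (2*Q*(-3 + 2*Q))*(-3) = -6*Q*(-3 + 2*Q))
I(246, 1191)/(-2823099) = (6*1191*(3 - 2*1191))/(-2823099) = (6*1191*(3 - 2382))*(-1/2823099) = (6*1191*(-2379))*(-1/2823099) = -17000334*(-1/2823099) = 5666778/941033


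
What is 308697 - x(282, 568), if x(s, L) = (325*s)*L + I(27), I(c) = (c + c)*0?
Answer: -51748503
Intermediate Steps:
I(c) = 0 (I(c) = (2*c)*0 = 0)
x(s, L) = 325*L*s (x(s, L) = (325*s)*L + 0 = 325*L*s + 0 = 325*L*s)
308697 - x(282, 568) = 308697 - 325*568*282 = 308697 - 1*52057200 = 308697 - 52057200 = -51748503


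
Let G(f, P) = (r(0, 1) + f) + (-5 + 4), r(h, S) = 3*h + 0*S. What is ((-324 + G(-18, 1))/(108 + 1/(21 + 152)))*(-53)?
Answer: 3144967/18685 ≈ 168.31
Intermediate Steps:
r(h, S) = 3*h (r(h, S) = 3*h + 0 = 3*h)
G(f, P) = -1 + f (G(f, P) = (3*0 + f) + (-5 + 4) = (0 + f) - 1 = f - 1 = -1 + f)
((-324 + G(-18, 1))/(108 + 1/(21 + 152)))*(-53) = ((-324 + (-1 - 18))/(108 + 1/(21 + 152)))*(-53) = ((-324 - 19)/(108 + 1/173))*(-53) = -343/(108 + 1/173)*(-53) = -343/18685/173*(-53) = -343*173/18685*(-53) = -59339/18685*(-53) = 3144967/18685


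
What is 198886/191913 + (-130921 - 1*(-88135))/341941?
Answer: 59796088108/65622923133 ≈ 0.91121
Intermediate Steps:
198886/191913 + (-130921 - 1*(-88135))/341941 = 198886*(1/191913) + (-130921 + 88135)*(1/341941) = 198886/191913 - 42786*1/341941 = 198886/191913 - 42786/341941 = 59796088108/65622923133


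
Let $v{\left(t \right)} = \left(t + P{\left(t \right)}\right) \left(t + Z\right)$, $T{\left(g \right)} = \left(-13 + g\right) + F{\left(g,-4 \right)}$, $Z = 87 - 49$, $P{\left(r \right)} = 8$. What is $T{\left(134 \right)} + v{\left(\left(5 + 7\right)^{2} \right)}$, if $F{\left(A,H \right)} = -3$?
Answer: $27782$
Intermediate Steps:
$Z = 38$
$T{\left(g \right)} = -16 + g$ ($T{\left(g \right)} = \left(-13 + g\right) - 3 = -16 + g$)
$v{\left(t \right)} = \left(8 + t\right) \left(38 + t\right)$ ($v{\left(t \right)} = \left(t + 8\right) \left(t + 38\right) = \left(8 + t\right) \left(38 + t\right)$)
$T{\left(134 \right)} + v{\left(\left(5 + 7\right)^{2} \right)} = \left(-16 + 134\right) + \left(304 + \left(\left(5 + 7\right)^{2}\right)^{2} + 46 \left(5 + 7\right)^{2}\right) = 118 + \left(304 + \left(12^{2}\right)^{2} + 46 \cdot 12^{2}\right) = 118 + \left(304 + 144^{2} + 46 \cdot 144\right) = 118 + \left(304 + 20736 + 6624\right) = 118 + 27664 = 27782$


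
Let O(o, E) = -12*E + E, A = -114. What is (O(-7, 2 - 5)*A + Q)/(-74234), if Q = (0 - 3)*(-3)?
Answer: 3753/74234 ≈ 0.050556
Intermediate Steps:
Q = 9 (Q = -3*(-3) = 9)
O(o, E) = -11*E
(O(-7, 2 - 5)*A + Q)/(-74234) = (-11*(2 - 5)*(-114) + 9)/(-74234) = (-11*(-3)*(-114) + 9)*(-1/74234) = (33*(-114) + 9)*(-1/74234) = (-3762 + 9)*(-1/74234) = -3753*(-1/74234) = 3753/74234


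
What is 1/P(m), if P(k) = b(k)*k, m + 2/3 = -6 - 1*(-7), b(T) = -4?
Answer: -3/4 ≈ -0.75000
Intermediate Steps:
m = 1/3 (m = -2/3 + (-6 - 1*(-7)) = -2/3 + (-6 + 7) = -2/3 + 1 = 1/3 ≈ 0.33333)
P(k) = -4*k
1/P(m) = 1/(-4*1/3) = 1/(-4/3) = -3/4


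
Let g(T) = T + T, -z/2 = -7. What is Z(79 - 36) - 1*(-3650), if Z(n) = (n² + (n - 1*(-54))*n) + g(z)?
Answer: 9698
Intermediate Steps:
z = 14 (z = -2*(-7) = 14)
g(T) = 2*T
Z(n) = 28 + n² + n*(54 + n) (Z(n) = (n² + (n - 1*(-54))*n) + 2*14 = (n² + (n + 54)*n) + 28 = (n² + (54 + n)*n) + 28 = (n² + n*(54 + n)) + 28 = 28 + n² + n*(54 + n))
Z(79 - 36) - 1*(-3650) = (28 + 2*(79 - 36)² + 54*(79 - 36)) - 1*(-3650) = (28 + 2*43² + 54*43) + 3650 = (28 + 2*1849 + 2322) + 3650 = (28 + 3698 + 2322) + 3650 = 6048 + 3650 = 9698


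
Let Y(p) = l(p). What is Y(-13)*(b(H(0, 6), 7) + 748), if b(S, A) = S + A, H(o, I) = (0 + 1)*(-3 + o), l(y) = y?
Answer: -9776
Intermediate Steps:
Y(p) = p
H(o, I) = -3 + o (H(o, I) = 1*(-3 + o) = -3 + o)
b(S, A) = A + S
Y(-13)*(b(H(0, 6), 7) + 748) = -13*((7 + (-3 + 0)) + 748) = -13*((7 - 3) + 748) = -13*(4 + 748) = -13*752 = -9776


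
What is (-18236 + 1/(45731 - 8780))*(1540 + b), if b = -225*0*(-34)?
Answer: -1037711189900/36951 ≈ -2.8083e+7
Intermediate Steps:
b = 0 (b = -25*0*(-34) = 0*(-34) = 0)
(-18236 + 1/(45731 - 8780))*(1540 + b) = (-18236 + 1/(45731 - 8780))*(1540 + 0) = (-18236 + 1/36951)*1540 = -673838435/36951*1540 = -1037711189900/36951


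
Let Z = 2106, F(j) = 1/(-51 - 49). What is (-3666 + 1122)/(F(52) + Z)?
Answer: -254400/210599 ≈ -1.2080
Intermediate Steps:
F(j) = -1/100 (F(j) = 1/(-100) = -1/100)
(-3666 + 1122)/(F(52) + Z) = (-3666 + 1122)/(-1/100 + 2106) = -2544/210599/100 = -2544*100/210599 = -254400/210599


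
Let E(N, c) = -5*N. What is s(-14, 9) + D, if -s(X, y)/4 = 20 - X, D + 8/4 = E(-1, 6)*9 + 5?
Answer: -88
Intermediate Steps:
D = 48 (D = -2 + (-5*(-1)*9 + 5) = -2 + (5*9 + 5) = -2 + (45 + 5) = -2 + 50 = 48)
s(X, y) = -80 + 4*X (s(X, y) = -4*(20 - X) = -80 + 4*X)
s(-14, 9) + D = (-80 + 4*(-14)) + 48 = (-80 - 56) + 48 = -136 + 48 = -88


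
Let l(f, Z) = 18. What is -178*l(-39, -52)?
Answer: -3204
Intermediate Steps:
-178*l(-39, -52) = -178*18 = -1*3204 = -3204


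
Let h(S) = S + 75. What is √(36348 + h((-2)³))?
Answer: √36415 ≈ 190.83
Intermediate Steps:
h(S) = 75 + S
√(36348 + h((-2)³)) = √(36348 + (75 + (-2)³)) = √(36348 + (75 - 8)) = √(36348 + 67) = √36415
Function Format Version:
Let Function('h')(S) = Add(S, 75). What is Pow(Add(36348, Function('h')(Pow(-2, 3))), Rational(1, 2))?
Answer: Pow(36415, Rational(1, 2)) ≈ 190.83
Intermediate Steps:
Function('h')(S) = Add(75, S)
Pow(Add(36348, Function('h')(Pow(-2, 3))), Rational(1, 2)) = Pow(Add(36348, Add(75, Pow(-2, 3))), Rational(1, 2)) = Pow(Add(36348, Add(75, -8)), Rational(1, 2)) = Pow(Add(36348, 67), Rational(1, 2)) = Pow(36415, Rational(1, 2))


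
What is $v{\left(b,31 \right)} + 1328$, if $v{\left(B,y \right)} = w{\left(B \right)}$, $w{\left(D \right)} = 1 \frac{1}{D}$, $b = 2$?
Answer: $\frac{2657}{2} \approx 1328.5$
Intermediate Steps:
$w{\left(D \right)} = \frac{1}{D}$
$v{\left(B,y \right)} = \frac{1}{B}$
$v{\left(b,31 \right)} + 1328 = \frac{1}{2} + 1328 = \frac{2657}{2}$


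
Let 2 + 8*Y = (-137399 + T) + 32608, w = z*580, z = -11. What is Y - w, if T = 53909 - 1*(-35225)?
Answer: 35381/8 ≈ 4422.6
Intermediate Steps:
w = -6380 (w = -11*580 = -6380)
T = 89134 (T = 53909 + 35225 = 89134)
Y = -15659/8 (Y = -¼ + ((-137399 + 89134) + 32608)/8 = -¼ + (-48265 + 32608)/8 = -¼ + (⅛)*(-15657) = -¼ - 15657/8 = -15659/8 ≈ -1957.4)
Y - w = -15659/8 - 1*(-6380) = -15659/8 + 6380 = 35381/8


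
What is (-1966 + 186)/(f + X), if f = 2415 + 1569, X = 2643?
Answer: -1780/6627 ≈ -0.26860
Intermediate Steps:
f = 3984
(-1966 + 186)/(f + X) = (-1966 + 186)/(3984 + 2643) = -1780/6627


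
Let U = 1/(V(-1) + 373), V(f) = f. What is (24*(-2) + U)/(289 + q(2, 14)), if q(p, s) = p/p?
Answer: -3571/21576 ≈ -0.16551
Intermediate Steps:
U = 1/372 (U = 1/(-1 + 373) = 1/372 ≈ 0.0026882)
q(p, s) = 1
(24*(-2) + U)/(289 + q(2, 14)) = (24*(-2) + 1/372)/(289 + 1) = (-48 + 1/372)/290 = -17855/372*1/290 = -3571/21576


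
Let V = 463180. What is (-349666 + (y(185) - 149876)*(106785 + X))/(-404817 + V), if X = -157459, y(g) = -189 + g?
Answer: 7594669454/58363 ≈ 1.3013e+5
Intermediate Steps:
(-349666 + (y(185) - 149876)*(106785 + X))/(-404817 + V) = (-349666 + ((-189 + 185) - 149876)*(106785 - 157459))/(-404817 + 463180) = (-349666 + (-4 - 149876)*(-50674))/58363 = (-349666 - 149880*(-50674))*(1/58363) = (-349666 + 7595019120)*(1/58363) = 7594669454*(1/58363) = 7594669454/58363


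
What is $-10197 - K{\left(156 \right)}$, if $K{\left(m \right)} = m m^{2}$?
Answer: $-3806613$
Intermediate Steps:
$K{\left(m \right)} = m^{3}$
$-10197 - K{\left(156 \right)} = -10197 - 156^{3} = -10197 - 3796416 = -3806613$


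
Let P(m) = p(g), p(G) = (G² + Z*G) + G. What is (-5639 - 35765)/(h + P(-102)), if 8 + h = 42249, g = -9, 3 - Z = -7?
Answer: -41404/42223 ≈ -0.98060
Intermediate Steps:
Z = 10 (Z = 3 - 1*(-7) = 3 + 7 = 10)
h = 42241 (h = -8 + 42249 = 42241)
p(G) = G² + 11*G (p(G) = (G² + 10*G) + G = G² + 11*G)
P(m) = -18 (P(m) = -9*(11 - 9) = -9*2 = -18)
(-5639 - 35765)/(h + P(-102)) = (-5639 - 35765)/(42241 - 18) = -41404/42223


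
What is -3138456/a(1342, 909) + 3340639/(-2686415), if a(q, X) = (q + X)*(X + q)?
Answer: -25358216428879/13612067491415 ≈ -1.8629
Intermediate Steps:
a(q, X) = (X + q)² (a(q, X) = (X + q)*(X + q) = (X + q)²)
-3138456/a(1342, 909) + 3340639/(-2686415) = -3138456/(909 + 1342)² + 3340639/(-2686415) = -3138456/(2251²) + 3340639*(-1/2686415) = -3138456/5067001 - 3340639/2686415 = -25358216428879/13612067491415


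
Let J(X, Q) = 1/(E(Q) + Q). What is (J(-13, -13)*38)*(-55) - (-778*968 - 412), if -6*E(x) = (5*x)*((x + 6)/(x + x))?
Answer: 8290956/11 ≈ 7.5372e+5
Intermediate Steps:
E(x) = -5/2 - 5*x/12 (E(x) = -5*x*(x + 6)/(x + x)/6 = -5*x*(6 + x)/((2*x))/6 = -5*x*(6 + x)*(1/(2*x))/6 = -5*x*(6 + x)/(2*x)/6 = -(15 + 5*x/2)/6 = -5/2 - 5*x/12)
J(X, Q) = 1/(-5/2 + 7*Q/12) (J(X, Q) = 1/((-5/2 - 5*Q/12) + Q) = 1/(-5/2 + 7*Q/12))
(J(-13, -13)*38)*(-55) - (-778*968 - 412) = ((12/(-30 + 7*(-13)))*38)*(-55) - (-778*968 - 412) = ((12/(-30 - 91))*38)*(-55) - (-753104 - 412) = ((12/(-121))*38)*(-55) - 1*(-753516) = ((12*(-1/121))*38)*(-55) + 753516 = -12/121*38*(-55) + 753516 = -456/121*(-55) + 753516 = 2280/11 + 753516 = 8290956/11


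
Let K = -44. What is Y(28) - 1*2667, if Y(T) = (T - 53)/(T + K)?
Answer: -42647/16 ≈ -2665.4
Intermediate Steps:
Y(T) = (-53 + T)/(-44 + T) (Y(T) = (T - 53)/(T - 44) = (-53 + T)/(-44 + T))
Y(28) - 1*2667 = (-53 + 28)/(-44 + 28) - 1*2667 = -25/(-16) - 2667 = -1/16*(-25) - 2667 = 25/16 - 2667 = -42647/16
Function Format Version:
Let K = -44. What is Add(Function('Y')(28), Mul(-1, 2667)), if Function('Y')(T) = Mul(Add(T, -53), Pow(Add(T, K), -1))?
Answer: Rational(-42647, 16) ≈ -2665.4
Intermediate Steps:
Function('Y')(T) = Mul(Pow(Add(-44, T), -1), Add(-53, T)) (Function('Y')(T) = Mul(Add(T, -53), Pow(Add(T, -44), -1)) = Mul(Add(-53, T), Pow(Add(-44, T), -1)) = Mul(Pow(Add(-44, T), -1), Add(-53, T)))
Add(Function('Y')(28), Mul(-1, 2667)) = Add(Mul(Pow(Add(-44, 28), -1), Add(-53, 28)), Mul(-1, 2667)) = Add(Mul(Pow(-16, -1), -25), -2667) = Add(Mul(Rational(-1, 16), -25), -2667) = Add(Rational(25, 16), -2667) = Rational(-42647, 16)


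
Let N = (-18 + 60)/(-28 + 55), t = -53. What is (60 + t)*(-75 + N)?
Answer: -4627/9 ≈ -514.11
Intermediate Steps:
N = 14/9 (N = 42/27 = 42*(1/27) = 14/9 ≈ 1.5556)
(60 + t)*(-75 + N) = (60 - 53)*(-75 + 14/9) = 7*(-661/9) = -4627/9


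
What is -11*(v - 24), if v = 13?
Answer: 121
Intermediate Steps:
-11*(v - 24) = -11*(13 - 24) = -11*(-11) = 121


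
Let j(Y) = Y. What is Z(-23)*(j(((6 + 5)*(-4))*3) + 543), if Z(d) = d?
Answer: -9453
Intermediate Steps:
Z(-23)*(j(((6 + 5)*(-4))*3) + 543) = -23*(((6 + 5)*(-4))*3 + 543) = -23*((11*(-4))*3 + 543) = -23*(-44*3 + 543) = -23*(-132 + 543) = -23*411 = -9453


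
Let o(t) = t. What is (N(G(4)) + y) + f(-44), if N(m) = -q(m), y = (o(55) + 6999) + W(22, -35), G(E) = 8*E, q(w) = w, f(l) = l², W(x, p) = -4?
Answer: 8954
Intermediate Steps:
y = 7050 (y = (55 + 6999) - 4 = 7054 - 4 = 7050)
N(m) = -m
(N(G(4)) + y) + f(-44) = (-8*4 + 7050) + (-44)² = (-1*32 + 7050) + 1936 = (-32 + 7050) + 1936 = 7018 + 1936 = 8954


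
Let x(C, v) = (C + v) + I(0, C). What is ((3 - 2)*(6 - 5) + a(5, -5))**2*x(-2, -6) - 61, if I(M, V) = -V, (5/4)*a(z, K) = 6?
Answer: -6571/25 ≈ -262.84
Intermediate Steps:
a(z, K) = 24/5 (a(z, K) = (4/5)*6 = 24/5)
x(C, v) = v (x(C, v) = (C + v) - C = v)
((3 - 2)*(6 - 5) + a(5, -5))**2*x(-2, -6) - 61 = ((3 - 2)*(6 - 5) + 24/5)**2*(-6) - 61 = (1*1 + 24/5)**2*(-6) - 61 = (1 + 24/5)**2*(-6) - 61 = (29/5)**2*(-6) - 61 = (841/25)*(-6) - 61 = -5046/25 - 61 = -6571/25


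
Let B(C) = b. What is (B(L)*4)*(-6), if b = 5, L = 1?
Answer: -120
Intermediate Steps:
B(C) = 5
(B(L)*4)*(-6) = (5*4)*(-6) = 20*(-6) = -120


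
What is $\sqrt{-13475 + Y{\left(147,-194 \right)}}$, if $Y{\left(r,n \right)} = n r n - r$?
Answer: $7 \sqrt{112630} \approx 2349.2$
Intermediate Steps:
$Y{\left(r,n \right)} = - r + r n^{2}$ ($Y{\left(r,n \right)} = r n^{2} - r = - r + r n^{2}$)
$\sqrt{-13475 + Y{\left(147,-194 \right)}} = \sqrt{-13475 + 147 \left(-1 + \left(-194\right)^{2}\right)} = \sqrt{-13475 + 147 \left(-1 + 37636\right)} = \sqrt{-13475 + 147 \cdot 37635} = \sqrt{-13475 + 5532345} = \sqrt{5518870} = 7 \sqrt{112630}$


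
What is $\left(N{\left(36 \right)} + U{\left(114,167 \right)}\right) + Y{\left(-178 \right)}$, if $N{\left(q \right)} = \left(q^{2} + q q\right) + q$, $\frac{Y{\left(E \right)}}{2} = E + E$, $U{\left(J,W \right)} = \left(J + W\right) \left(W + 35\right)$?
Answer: $58678$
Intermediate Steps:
$U{\left(J,W \right)} = \left(35 + W\right) \left(J + W\right)$ ($U{\left(J,W \right)} = \left(J + W\right) \left(35 + W\right) = \left(35 + W\right) \left(J + W\right)$)
$Y{\left(E \right)} = 4 E$ ($Y{\left(E \right)} = 2 \left(E + E\right) = 2 \cdot 2 E = 4 E$)
$N{\left(q \right)} = q + 2 q^{2}$ ($N{\left(q \right)} = \left(q^{2} + q^{2}\right) + q = 2 q^{2} + q = q + 2 q^{2}$)
$\left(N{\left(36 \right)} + U{\left(114,167 \right)}\right) + Y{\left(-178 \right)} = \left(36 \left(1 + 2 \cdot 36\right) + \left(167^{2} + 35 \cdot 114 + 35 \cdot 167 + 114 \cdot 167\right)\right) + 4 \left(-178\right) = \left(36 \left(1 + 72\right) + \left(27889 + 3990 + 5845 + 19038\right)\right) - 712 = \left(36 \cdot 73 + 56762\right) - 712 = \left(2628 + 56762\right) - 712 = 59390 - 712 = 58678$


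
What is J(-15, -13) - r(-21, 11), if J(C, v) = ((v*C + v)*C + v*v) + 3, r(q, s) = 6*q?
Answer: -2432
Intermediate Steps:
J(C, v) = 3 + v² + C*(v + C*v) (J(C, v) = ((C*v + v)*C + v²) + 3 = ((v + C*v)*C + v²) + 3 = (C*(v + C*v) + v²) + 3 = (v² + C*(v + C*v)) + 3 = 3 + v² + C*(v + C*v))
J(-15, -13) - r(-21, 11) = (3 + (-13)² - 15*(-13) - 13*(-15)²) - 6*(-21) = (3 + 169 + 195 - 13*225) - 1*(-126) = (3 + 169 + 195 - 2925) + 126 = -2558 + 126 = -2432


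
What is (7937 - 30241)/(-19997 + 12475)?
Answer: 11152/3761 ≈ 2.9652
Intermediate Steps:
(7937 - 30241)/(-19997 + 12475) = -22304/(-7522) = -22304*(-1/7522) = 11152/3761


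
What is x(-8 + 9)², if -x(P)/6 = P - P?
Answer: 0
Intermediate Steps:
x(P) = 0 (x(P) = -6*(P - P) = -6*0 = 0)
x(-8 + 9)² = 0² = 0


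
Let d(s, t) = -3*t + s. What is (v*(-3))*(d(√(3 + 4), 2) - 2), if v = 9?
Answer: 216 - 27*√7 ≈ 144.56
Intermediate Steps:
d(s, t) = s - 3*t
(v*(-3))*(d(√(3 + 4), 2) - 2) = (9*(-3))*((√(3 + 4) - 3*2) - 2) = -27*((√7 - 6) - 2) = -27*((-6 + √7) - 2) = -27*(-8 + √7) = 216 - 27*√7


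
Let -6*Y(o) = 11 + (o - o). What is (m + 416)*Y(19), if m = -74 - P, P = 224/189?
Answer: -50611/81 ≈ -624.83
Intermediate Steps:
P = 32/27 (P = 224*(1/189) = 32/27 ≈ 1.1852)
Y(o) = -11/6 (Y(o) = -(11 + (o - o))/6 = -(11 + 0)/6 = -1/6*11 = -11/6)
m = -2030/27 (m = -74 - 1*32/27 = -74 - 32/27 = -2030/27 ≈ -75.185)
(m + 416)*Y(19) = (-2030/27 + 416)*(-11/6) = (9202/27)*(-11/6) = -50611/81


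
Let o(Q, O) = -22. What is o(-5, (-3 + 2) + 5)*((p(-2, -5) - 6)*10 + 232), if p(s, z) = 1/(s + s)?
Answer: -3729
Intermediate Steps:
p(s, z) = 1/(2*s)
o(-5, (-3 + 2) + 5)*((p(-2, -5) - 6)*10 + 232) = -22*(((½)/(-2) - 6)*10 + 232) = -22*(((½)*(-½) - 6)*10 + 232) = -22*((-¼ - 6)*10 + 232) = -22*(-25/4*10 + 232) = -22*(-125/2 + 232) = -22*339/2 = -3729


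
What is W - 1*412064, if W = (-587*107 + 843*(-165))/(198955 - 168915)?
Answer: -1547325558/3755 ≈ -4.1207e+5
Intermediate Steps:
W = -25238/3755 (W = (-62809 - 139095)/30040 = -201904*1/30040 = -25238/3755 ≈ -6.7212)
W - 1*412064 = -25238/3755 - 1*412064 = -25238/3755 - 412064 = -1547325558/3755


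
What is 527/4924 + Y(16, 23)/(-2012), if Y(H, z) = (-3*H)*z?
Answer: 1624105/2476772 ≈ 0.65574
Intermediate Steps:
Y(H, z) = -3*H*z
527/4924 + Y(16, 23)/(-2012) = 527/4924 - 3*16*23/(-2012) = 527*(1/4924) - 1104*(-1/2012) = 527/4924 + 276/503 = 1624105/2476772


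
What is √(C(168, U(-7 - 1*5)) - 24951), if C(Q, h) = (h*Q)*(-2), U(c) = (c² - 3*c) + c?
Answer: I*√81399 ≈ 285.31*I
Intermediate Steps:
U(c) = c² - 2*c
C(Q, h) = -2*Q*h (C(Q, h) = (Q*h)*(-2) = -2*Q*h)
√(C(168, U(-7 - 1*5)) - 24951) = √(-2*168*(-7 - 1*5)*(-2 + (-7 - 1*5)) - 24951) = √(-2*168*(-7 - 5)*(-2 + (-7 - 5)) - 24951) = √(-2*168*(-12*(-2 - 12)) - 24951) = √(-2*168*(-12*(-14)) - 24951) = √(-2*168*168 - 24951) = √(-56448 - 24951) = √(-81399) = I*√81399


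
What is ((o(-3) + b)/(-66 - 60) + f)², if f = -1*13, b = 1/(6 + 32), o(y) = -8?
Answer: 426298609/2547216 ≈ 167.36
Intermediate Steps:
b = 1/38 ≈ 0.026316
f = -13
((o(-3) + b)/(-66 - 60) + f)² = ((-8 + 1/38)/(-66 - 60) - 13)² = (-303/38/(-126) - 13)² = (-303/38*(-1/126) - 13)² = (101/1596 - 13)² = (-20647/1596)² = 426298609/2547216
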